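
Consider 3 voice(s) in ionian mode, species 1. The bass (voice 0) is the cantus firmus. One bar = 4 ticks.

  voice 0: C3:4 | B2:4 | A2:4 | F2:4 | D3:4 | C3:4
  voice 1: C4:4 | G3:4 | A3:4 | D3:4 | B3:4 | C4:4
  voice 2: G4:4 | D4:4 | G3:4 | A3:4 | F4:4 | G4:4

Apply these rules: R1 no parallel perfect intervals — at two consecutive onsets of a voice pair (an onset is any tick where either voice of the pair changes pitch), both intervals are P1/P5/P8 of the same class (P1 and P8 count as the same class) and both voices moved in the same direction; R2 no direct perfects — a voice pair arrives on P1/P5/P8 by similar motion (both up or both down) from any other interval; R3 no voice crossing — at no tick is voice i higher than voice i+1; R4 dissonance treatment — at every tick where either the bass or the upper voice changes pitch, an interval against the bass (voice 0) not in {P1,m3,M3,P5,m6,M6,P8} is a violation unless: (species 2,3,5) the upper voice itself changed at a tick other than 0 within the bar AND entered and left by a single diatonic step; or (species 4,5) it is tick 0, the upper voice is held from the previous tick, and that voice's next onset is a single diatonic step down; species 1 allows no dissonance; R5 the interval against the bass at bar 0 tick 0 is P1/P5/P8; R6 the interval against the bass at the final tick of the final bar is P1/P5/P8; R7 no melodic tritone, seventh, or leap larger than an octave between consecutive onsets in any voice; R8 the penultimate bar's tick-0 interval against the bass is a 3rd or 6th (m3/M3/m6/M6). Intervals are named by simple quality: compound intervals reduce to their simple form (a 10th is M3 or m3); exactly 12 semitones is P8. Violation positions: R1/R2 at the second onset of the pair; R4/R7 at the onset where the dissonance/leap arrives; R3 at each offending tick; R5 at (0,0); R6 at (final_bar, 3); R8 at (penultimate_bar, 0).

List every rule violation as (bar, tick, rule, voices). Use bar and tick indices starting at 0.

bar 0: v0=C3 v1=C4 v2=G4 downbeat P5
bar 1: v0=B2 v1=G3 v2=D4 downbeat m3
bar 2: v0=A2 v1=A3 v2=G3 downbeat m7
bar 3: v0=F2 v1=D3 v2=A3 downbeat M3
bar 4: v0=D3 v1=B3 v2=F4 downbeat m3
bar 5: v0=C3 v1=C4 v2=G4 downbeat P5
  -> R1 @ bar 1 tick 0 v(1, 2): C4/G4 P5 -> G3/D4 P5 similar
  -> R3 @ bar 2 tick 0 v(1, 2): A3 above G3
  -> R4 @ bar 2 tick 0 v(0, 2): A2/G3 m7 untreated
  -> R3 @ bar 2 tick 1 v(1, 2): A3 above G3
  -> R3 @ bar 2 tick 2 v(1, 2): A3 above G3
  -> R3 @ bar 2 tick 3 v(1, 2): A3 above G3
  -> R2 @ bar 5 tick 0 v(1, 2): B3/F4 TT -> C4/G4 P5 similar

(1, 0, R1, (1, 2))
(2, 0, R3, (1, 2))
(2, 0, R4, (0, 2))
(2, 1, R3, (1, 2))
(2, 2, R3, (1, 2))
(2, 3, R3, (1, 2))
(5, 0, R2, (1, 2))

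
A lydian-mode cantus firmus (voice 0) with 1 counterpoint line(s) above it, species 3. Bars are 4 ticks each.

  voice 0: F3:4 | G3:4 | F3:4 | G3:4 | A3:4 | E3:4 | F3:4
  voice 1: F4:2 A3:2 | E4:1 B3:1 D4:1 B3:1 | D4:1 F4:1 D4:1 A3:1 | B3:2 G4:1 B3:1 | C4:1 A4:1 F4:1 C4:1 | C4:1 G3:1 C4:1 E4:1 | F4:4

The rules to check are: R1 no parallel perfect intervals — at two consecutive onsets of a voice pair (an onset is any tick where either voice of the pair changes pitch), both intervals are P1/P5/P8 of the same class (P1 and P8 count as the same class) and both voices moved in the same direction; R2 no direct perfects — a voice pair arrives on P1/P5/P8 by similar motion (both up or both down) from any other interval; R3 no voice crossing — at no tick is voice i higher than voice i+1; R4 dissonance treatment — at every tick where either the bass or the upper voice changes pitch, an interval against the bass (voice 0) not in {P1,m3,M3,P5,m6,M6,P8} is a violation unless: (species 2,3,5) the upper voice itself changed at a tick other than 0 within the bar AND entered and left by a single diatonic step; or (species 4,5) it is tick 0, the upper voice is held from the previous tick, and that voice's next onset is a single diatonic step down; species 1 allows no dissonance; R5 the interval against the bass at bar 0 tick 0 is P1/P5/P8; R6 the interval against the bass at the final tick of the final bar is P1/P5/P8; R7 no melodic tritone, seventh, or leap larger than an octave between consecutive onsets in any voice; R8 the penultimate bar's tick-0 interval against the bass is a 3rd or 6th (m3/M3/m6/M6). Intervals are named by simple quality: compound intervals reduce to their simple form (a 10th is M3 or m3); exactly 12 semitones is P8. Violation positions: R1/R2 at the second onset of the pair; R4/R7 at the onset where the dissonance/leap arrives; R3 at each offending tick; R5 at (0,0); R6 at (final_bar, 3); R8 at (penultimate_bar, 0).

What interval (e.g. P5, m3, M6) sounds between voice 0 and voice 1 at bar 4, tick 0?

voice 0=A3 voice 1=C4 -> m3

m3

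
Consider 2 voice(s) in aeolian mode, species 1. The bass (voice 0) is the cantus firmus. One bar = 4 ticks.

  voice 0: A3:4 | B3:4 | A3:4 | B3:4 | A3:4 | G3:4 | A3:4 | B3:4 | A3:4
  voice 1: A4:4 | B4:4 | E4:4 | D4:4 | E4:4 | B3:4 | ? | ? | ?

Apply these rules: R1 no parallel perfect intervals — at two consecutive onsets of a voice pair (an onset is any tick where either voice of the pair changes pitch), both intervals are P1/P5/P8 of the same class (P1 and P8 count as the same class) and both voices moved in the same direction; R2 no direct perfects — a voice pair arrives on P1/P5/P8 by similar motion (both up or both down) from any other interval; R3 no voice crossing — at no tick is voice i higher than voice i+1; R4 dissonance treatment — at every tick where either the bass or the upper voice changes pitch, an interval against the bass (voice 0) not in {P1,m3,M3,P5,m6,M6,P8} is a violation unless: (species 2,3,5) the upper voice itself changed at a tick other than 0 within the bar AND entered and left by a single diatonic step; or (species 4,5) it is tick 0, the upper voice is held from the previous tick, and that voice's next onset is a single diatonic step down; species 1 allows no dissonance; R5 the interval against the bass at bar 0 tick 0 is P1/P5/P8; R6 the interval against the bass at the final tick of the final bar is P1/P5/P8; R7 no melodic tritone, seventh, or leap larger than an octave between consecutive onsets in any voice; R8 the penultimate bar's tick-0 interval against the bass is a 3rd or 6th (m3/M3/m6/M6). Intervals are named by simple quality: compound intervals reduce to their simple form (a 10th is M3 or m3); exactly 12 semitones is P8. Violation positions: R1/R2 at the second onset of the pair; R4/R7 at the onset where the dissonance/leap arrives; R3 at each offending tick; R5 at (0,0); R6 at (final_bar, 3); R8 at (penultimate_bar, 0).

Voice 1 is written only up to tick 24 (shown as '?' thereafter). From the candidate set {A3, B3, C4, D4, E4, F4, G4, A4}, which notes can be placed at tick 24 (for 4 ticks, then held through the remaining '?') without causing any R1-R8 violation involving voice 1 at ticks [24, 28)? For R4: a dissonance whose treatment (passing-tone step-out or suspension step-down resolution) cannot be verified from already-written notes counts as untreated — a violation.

A3: legal
B3: violates R4
C4: legal
D4: violates R4
E4: violates R2
F4: violates R7
G4: violates R4
A4: violates R2,R7

{A3, C4}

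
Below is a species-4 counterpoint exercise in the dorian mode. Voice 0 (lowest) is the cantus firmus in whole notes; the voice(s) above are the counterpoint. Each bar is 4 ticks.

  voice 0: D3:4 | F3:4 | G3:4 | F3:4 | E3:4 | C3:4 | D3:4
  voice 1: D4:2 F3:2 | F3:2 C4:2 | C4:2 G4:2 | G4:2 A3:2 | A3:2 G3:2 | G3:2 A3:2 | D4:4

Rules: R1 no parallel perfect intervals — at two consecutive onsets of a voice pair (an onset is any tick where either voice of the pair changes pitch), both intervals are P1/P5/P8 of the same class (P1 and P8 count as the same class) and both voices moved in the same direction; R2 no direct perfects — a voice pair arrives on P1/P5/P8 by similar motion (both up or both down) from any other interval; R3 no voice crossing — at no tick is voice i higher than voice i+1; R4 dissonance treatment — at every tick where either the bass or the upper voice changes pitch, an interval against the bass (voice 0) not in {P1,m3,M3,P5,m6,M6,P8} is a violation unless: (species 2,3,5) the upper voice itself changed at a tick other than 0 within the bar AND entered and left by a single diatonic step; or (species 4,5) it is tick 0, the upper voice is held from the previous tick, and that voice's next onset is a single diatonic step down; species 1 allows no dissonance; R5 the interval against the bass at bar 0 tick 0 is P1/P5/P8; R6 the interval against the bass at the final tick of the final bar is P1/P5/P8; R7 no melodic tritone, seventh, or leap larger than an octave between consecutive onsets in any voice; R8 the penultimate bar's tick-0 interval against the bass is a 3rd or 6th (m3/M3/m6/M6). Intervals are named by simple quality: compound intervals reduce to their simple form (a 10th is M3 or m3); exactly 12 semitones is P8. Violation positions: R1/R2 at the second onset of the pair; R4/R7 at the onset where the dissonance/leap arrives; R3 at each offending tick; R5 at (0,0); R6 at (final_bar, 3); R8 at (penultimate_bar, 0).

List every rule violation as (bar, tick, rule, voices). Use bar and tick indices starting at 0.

(2, 0, R4, (0, 1))
(3, 0, R4, (0, 1))
(3, 2, R7, (1,))
(5, 0, R8, (0, 1))
(6, 0, R2, (0, 1))

bar 0: v0=D3 v1=D4 downbeat P8
bar 1: v0=F3 v1=F3 downbeat P1
bar 2: v0=G3 v1=C4 downbeat P4
bar 3: v0=F3 v1=G4 downbeat M2
bar 4: v0=E3 v1=A3 downbeat P4
bar 5: v0=C3 v1=G3 downbeat P5
bar 6: v0=D3 v1=D4 downbeat P8
  -> R4 @ bar 2 tick 0 v(0, 1): G3/C4 P4 untreated
  -> R4 @ bar 3 tick 0 v(0, 1): F3/G4 M2 untreated
  -> R7 @ bar 3 tick 2 v(1,): G4->A3 leap 10st
  -> R8 @ bar 5 tick 0 v(0, 1): penult P5 not 3rd/6th
  -> R2 @ bar 6 tick 0 v(0, 1): C3/A3 M6 -> D3/D4 P8 similar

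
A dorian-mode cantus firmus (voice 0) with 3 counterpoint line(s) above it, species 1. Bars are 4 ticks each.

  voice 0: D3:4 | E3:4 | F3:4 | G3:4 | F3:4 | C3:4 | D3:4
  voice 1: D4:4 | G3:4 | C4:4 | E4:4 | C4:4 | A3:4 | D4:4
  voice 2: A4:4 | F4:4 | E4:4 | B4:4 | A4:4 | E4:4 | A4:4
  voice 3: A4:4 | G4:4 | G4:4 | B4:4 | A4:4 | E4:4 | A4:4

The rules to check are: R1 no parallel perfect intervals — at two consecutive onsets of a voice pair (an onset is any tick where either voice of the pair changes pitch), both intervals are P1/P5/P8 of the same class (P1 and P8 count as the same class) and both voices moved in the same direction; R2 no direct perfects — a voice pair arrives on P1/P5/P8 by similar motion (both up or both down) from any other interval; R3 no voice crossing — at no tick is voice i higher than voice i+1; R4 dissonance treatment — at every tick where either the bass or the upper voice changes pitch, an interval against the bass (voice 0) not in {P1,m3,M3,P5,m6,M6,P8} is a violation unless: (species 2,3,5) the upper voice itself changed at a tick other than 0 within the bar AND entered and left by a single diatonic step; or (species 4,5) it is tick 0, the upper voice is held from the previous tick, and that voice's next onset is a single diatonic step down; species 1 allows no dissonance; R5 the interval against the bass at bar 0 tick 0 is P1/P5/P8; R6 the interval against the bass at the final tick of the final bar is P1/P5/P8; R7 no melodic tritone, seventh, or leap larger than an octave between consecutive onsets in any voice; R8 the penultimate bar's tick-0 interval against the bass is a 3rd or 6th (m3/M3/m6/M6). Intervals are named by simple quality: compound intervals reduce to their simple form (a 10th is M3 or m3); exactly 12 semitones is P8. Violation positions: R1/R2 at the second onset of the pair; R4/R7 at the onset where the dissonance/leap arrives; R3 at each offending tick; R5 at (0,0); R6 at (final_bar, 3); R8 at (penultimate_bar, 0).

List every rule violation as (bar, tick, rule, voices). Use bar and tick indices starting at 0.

bar 0: v0=D3 v1=D4 v2=A4 v3=A4 downbeat P5
bar 1: v0=E3 v1=G3 v2=F4 v3=G4 downbeat m3
bar 2: v0=F3 v1=C4 v2=E4 v3=G4 downbeat M2
bar 3: v0=G3 v1=E4 v2=B4 v3=B4 downbeat M3
bar 4: v0=F3 v1=C4 v2=A4 v3=A4 downbeat M3
bar 5: v0=C3 v1=A3 v2=E4 v3=E4 downbeat M3
bar 6: v0=D3 v1=D4 v2=A4 v3=A4 downbeat P5
  -> R2 @ bar 1 tick 0 v(1, 3): D4/A4 P5 -> G3/G4 P8 similar
  -> R4 @ bar 1 tick 0 v(0, 2): E3/F4 m2 untreated
  -> R2 @ bar 2 tick 0 v(0, 1): E3/G3 m3 -> F3/C4 P5 similar
  -> R4 @ bar 2 tick 0 v(0, 2): F3/E4 M7 untreated
  -> R4 @ bar 2 tick 0 v(0, 3): F3/G4 M2 untreated
  -> R1 @ bar 3 tick 0 v(1, 3): C4/G4 P5 -> E4/B4 P5 similar
  -> R2 @ bar 3 tick 0 v(1, 2): C4/E4 M3 -> E4/B4 P5 similar
  -> R2 @ bar 3 tick 0 v(2, 3): E4/G4 m3 -> B4/B4 P1 similar
  -> R1 @ bar 4 tick 0 v(2, 3): B4/B4 P1 -> A4/A4 P1 similar
  -> R2 @ bar 4 tick 0 v(0, 1): G3/E4 M6 -> F3/C4 P5 similar
  -> R1 @ bar 5 tick 0 v(2, 3): A4/A4 P1 -> E4/E4 P1 similar
  -> R2 @ bar 5 tick 0 v(1, 2): C4/A4 M6 -> A3/E4 P5 similar
  -> R2 @ bar 5 tick 0 v(1, 3): C4/A4 M6 -> A3/E4 P5 similar
  -> R1 @ bar 6 tick 0 v(1, 2): A3/E4 P5 -> D4/A4 P5 similar
  -> R1 @ bar 6 tick 0 v(1, 3): A3/E4 P5 -> D4/A4 P5 similar
  -> R1 @ bar 6 tick 0 v(2, 3): E4/E4 P1 -> A4/A4 P1 similar
  -> R2 @ bar 6 tick 0 v(0, 1): C3/A3 M6 -> D3/D4 P8 similar
  -> R2 @ bar 6 tick 0 v(0, 2): C3/E4 M3 -> D3/A4 P5 similar
  -> R2 @ bar 6 tick 0 v(0, 3): C3/E4 M3 -> D3/A4 P5 similar

(1, 0, R2, (1, 3))
(1, 0, R4, (0, 2))
(2, 0, R2, (0, 1))
(2, 0, R4, (0, 2))
(2, 0, R4, (0, 3))
(3, 0, R1, (1, 3))
(3, 0, R2, (1, 2))
(3, 0, R2, (2, 3))
(4, 0, R1, (2, 3))
(4, 0, R2, (0, 1))
(5, 0, R1, (2, 3))
(5, 0, R2, (1, 2))
(5, 0, R2, (1, 3))
(6, 0, R1, (1, 2))
(6, 0, R1, (1, 3))
(6, 0, R1, (2, 3))
(6, 0, R2, (0, 1))
(6, 0, R2, (0, 2))
(6, 0, R2, (0, 3))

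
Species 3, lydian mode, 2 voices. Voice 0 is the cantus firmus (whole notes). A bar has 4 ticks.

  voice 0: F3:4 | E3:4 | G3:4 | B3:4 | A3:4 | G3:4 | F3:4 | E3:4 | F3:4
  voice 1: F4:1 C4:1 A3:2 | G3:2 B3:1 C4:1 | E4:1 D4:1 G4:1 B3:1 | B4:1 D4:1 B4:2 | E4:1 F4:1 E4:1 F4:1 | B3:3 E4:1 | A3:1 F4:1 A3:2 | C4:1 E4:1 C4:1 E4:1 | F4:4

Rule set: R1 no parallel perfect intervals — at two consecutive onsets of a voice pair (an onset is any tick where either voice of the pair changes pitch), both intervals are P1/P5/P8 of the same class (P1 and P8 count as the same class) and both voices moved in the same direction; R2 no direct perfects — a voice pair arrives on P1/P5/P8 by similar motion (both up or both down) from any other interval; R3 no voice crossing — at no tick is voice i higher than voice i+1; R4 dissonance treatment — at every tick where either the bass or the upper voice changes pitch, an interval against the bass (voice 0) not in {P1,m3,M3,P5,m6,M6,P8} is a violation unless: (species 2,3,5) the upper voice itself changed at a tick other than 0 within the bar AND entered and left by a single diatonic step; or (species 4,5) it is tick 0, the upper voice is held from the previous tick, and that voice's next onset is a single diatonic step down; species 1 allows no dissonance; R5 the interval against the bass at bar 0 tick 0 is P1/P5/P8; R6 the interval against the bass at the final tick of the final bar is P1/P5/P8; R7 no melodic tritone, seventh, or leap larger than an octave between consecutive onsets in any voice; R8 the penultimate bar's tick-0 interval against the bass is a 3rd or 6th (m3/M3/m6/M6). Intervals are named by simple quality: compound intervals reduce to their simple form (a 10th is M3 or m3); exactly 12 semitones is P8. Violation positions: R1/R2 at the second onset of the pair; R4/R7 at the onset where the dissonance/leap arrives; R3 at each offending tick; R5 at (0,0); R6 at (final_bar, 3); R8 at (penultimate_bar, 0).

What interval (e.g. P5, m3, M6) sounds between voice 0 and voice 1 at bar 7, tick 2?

m6

voice 0=E3 voice 1=C4 -> m6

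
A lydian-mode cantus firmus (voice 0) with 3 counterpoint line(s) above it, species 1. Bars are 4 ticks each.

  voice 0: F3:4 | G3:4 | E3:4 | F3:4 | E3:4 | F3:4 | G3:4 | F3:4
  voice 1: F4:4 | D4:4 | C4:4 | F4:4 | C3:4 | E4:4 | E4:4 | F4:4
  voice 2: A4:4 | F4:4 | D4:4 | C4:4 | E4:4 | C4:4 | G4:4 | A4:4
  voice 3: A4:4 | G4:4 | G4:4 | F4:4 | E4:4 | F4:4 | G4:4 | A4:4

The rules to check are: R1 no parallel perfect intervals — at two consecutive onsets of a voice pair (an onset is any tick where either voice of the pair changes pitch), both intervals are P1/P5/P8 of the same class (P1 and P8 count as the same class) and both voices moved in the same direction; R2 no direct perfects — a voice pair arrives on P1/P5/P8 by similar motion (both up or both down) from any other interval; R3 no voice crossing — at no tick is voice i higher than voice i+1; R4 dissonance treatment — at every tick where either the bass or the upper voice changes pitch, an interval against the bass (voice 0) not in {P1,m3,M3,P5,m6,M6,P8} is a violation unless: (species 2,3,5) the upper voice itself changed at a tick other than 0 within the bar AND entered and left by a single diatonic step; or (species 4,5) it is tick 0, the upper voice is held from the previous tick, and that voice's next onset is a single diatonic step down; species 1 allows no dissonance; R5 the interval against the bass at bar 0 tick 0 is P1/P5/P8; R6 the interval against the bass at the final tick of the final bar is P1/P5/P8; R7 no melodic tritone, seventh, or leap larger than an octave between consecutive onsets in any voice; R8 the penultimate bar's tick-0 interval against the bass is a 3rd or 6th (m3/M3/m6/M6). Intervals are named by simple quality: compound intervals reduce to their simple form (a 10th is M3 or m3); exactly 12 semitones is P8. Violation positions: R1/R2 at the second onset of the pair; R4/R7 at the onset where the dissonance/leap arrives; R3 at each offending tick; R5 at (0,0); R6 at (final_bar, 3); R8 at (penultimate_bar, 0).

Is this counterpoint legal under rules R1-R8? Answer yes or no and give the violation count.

bar 0: v0=F3 v1=F4 v2=A4 v3=A4 (M3)
bar 1: v0=G3 v1=D4 v2=F4 v3=G4 (P8)
bar 2: v0=E3 v1=C4 v2=D4 v3=G4 (m3)
bar 3: v0=F3 v1=F4 v2=C4 v3=F4 (P8)
bar 4: v0=E3 v1=C3 v2=E4 v3=E4 (P8)
bar 5: v0=F3 v1=E4 v2=C4 v3=F4 (P8)
bar 6: v0=G3 v1=E4 v2=G4 v3=G4 (P8)
bar 7: v0=F3 v1=F4 v2=A4 v3=A4 (M3)
  R5 @ bar0.0: opens on M3
  R5 @ bar0.0: opens on M3
  R4 @ bar1.0: G3/F4 m7 untreated
  R4 @ bar2.0: E3/D4 m7 untreated
  R2 @ bar3.0: E3/C4 m6 -> F3/F4 P8 similar
  R3 @ bar3.0: F4 above C4
  R3 @ bar3.1: F4 above C4
  R3 @ bar3.2: F4 above C4
  R3 @ bar3.3: F4 above C4
  R1 @ bar4.0: F3/F4 P8 -> E3/E4 P8 similar
  R3 @ bar4.0: E3 above C3
  R7 @ bar4.0: F4->C3 leap 17st
  R3 @ bar4.1: E3 above C3
  R3 @ bar4.2: E3 above C3
  R3 @ bar4.3: E3 above C3
  R1 @ bar5.0: E3/E4 P8 -> F3/F4 P8 similar
  R3 @ bar5.0: E4 above C4
  R4 @ bar5.0: F3/E4 M7 untreated
  R7 @ bar5.0: C3->E4 leap 16st
  R3 @ bar5.1: E4 above C4
  R3 @ bar5.2: E4 above C4
  R3 @ bar5.3: E4 above C4
  R1 @ bar6.0: F3/F4 P8 -> G3/G4 P8 similar
  R2 @ bar6.0: F3/C4 P5 -> G3/G4 P8 similar
  R2 @ bar6.0: C4/F4 P4 -> G4/G4 P1 similar
  R8 @ bar6.0: penult P8 not 3rd/6th
  R8 @ bar6.0: penult P8 not 3rd/6th
  R1 @ bar7.0: G4/G4 P1 -> A4/A4 P1 similar
  R6 @ bar7.3: closes on M3
  R6 @ bar7.3: closes on M3

No (30 violations)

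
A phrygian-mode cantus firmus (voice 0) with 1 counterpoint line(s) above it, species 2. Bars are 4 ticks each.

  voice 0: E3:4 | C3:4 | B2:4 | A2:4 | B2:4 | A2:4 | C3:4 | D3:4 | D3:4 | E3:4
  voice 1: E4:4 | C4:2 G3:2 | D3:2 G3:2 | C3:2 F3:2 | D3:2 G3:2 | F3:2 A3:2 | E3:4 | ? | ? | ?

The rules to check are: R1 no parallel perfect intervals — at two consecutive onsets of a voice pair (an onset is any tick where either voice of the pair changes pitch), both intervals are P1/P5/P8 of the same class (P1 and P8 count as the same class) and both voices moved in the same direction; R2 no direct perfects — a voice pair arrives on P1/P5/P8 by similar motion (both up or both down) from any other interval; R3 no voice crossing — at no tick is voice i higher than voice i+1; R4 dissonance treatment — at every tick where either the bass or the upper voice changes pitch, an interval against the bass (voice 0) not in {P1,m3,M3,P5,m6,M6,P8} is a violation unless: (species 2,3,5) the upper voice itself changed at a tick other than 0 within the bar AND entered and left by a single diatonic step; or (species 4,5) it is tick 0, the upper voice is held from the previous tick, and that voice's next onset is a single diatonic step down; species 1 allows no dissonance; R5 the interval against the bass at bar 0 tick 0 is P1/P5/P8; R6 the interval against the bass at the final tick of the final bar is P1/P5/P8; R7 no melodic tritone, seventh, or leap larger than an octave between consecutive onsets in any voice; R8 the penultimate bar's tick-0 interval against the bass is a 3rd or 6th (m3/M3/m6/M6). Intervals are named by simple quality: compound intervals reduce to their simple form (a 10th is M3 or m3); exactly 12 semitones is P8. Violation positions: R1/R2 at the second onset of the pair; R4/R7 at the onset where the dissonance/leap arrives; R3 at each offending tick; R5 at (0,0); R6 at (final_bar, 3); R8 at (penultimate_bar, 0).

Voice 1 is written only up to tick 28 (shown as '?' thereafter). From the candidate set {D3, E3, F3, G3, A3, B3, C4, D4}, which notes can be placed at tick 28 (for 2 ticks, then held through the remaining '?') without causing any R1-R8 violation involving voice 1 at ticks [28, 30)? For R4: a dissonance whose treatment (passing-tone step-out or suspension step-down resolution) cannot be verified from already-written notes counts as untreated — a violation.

D3: legal
E3: violates R4
F3: legal
G3: violates R4
A3: violates R2
B3: legal
C4: violates R4
D4: violates R2,R7

{B3, D3, F3}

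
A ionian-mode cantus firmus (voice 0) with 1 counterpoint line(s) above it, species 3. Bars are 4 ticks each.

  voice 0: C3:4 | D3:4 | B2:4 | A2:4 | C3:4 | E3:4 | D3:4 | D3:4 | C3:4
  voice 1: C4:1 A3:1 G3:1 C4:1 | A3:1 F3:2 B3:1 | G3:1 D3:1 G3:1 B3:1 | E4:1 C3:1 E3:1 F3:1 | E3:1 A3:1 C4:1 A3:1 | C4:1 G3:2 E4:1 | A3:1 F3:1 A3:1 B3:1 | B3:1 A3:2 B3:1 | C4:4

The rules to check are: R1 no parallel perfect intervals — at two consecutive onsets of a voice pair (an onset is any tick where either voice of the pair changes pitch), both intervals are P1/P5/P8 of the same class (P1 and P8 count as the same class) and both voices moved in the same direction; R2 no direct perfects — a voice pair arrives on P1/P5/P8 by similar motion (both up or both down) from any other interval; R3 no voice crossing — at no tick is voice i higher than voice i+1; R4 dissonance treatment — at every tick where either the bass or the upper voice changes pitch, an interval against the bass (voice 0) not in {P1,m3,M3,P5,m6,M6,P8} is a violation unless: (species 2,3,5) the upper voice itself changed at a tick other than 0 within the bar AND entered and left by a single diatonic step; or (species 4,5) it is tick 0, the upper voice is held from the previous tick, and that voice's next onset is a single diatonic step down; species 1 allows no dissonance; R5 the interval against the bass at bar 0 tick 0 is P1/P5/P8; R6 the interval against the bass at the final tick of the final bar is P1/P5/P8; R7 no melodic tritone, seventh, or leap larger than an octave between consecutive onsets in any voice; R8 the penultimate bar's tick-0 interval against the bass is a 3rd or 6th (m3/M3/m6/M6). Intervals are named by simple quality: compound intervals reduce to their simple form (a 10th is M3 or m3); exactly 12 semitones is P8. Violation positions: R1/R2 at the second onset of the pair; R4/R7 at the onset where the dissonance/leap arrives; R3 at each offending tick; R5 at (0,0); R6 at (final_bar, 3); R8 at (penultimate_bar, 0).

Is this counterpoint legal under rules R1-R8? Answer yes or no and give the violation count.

No (3 violations)

bar 0: v0=C3 v1=C4 (P8)
bar 1: v0=D3 v1=A3 (P5)
bar 2: v0=B2 v1=G3 (m6)
bar 3: v0=A2 v1=E4 (P5)
bar 4: v0=C3 v1=E3 (M3)
bar 5: v0=E3 v1=C4 (m6)
bar 6: v0=D3 v1=A3 (P5)
bar 7: v0=D3 v1=B3 (M6)
bar 8: v0=C3 v1=C4 (P8)
  R7 @ bar1.3: F3->B3 leap 6st
  R7 @ bar3.1: E4->C3 leap 16st
  R2 @ bar6.0: E3/E4 P8 -> D3/A3 P5 similar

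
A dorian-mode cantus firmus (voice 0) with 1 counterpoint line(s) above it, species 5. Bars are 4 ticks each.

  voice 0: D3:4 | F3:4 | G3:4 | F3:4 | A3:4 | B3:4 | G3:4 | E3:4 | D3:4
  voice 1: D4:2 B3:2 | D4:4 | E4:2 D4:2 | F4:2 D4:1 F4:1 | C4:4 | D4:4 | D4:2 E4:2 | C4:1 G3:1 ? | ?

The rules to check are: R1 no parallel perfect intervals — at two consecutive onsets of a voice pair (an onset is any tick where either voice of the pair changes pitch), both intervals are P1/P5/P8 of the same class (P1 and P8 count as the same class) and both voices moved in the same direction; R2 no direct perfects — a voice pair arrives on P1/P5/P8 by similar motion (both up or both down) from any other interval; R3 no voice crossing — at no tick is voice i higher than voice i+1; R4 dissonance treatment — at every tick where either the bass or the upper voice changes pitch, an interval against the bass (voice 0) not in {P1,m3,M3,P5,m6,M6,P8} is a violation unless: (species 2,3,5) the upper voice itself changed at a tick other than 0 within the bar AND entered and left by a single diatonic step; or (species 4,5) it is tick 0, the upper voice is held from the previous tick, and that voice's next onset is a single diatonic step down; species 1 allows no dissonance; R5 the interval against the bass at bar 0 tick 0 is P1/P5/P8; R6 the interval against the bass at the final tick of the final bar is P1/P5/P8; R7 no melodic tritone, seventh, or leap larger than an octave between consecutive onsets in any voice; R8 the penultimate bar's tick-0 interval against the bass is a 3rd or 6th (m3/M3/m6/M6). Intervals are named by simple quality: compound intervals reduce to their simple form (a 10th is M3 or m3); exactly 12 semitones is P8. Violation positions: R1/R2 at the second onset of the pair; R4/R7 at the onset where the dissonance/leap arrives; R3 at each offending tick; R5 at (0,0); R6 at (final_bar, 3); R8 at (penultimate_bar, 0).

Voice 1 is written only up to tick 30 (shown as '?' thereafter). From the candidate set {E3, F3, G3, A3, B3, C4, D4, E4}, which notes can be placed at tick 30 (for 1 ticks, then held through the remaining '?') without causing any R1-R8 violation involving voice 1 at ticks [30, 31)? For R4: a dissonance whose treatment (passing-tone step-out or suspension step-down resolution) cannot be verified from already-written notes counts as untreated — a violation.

E3: legal
F3: violates R4
G3: legal
A3: violates R4
B3: legal
C4: legal
D4: violates R4
E4: legal

{B3, C4, E3, E4, G3}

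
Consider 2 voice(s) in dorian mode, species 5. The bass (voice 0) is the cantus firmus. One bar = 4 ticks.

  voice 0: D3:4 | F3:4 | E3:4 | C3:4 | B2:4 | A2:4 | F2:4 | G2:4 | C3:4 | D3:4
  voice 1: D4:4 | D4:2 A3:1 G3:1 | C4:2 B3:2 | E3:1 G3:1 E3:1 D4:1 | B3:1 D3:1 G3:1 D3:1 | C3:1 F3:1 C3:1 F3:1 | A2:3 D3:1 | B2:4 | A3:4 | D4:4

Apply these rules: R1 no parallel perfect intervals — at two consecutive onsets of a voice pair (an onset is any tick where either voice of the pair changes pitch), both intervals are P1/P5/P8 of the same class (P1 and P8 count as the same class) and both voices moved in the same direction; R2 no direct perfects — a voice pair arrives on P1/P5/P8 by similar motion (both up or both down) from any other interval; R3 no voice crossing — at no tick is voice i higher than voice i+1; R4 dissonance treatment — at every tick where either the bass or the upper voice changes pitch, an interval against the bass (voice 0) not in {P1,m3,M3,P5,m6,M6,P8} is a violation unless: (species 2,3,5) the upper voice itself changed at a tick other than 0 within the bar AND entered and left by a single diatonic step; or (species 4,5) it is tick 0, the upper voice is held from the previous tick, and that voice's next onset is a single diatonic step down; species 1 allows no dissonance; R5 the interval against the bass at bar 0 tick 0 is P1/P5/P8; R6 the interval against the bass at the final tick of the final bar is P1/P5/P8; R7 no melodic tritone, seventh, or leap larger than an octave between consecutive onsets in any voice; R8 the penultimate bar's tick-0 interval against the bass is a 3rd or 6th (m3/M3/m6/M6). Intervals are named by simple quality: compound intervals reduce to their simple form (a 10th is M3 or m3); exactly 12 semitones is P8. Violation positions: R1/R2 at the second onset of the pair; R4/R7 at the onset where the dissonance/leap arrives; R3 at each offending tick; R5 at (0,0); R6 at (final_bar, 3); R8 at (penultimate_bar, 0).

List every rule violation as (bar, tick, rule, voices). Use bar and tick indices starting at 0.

bar 0: v0=D3 v1=D4 downbeat P8
bar 1: v0=F3 v1=D4 downbeat M6
bar 2: v0=E3 v1=C4 downbeat m6
bar 3: v0=C3 v1=E3 downbeat M3
bar 4: v0=B2 v1=B3 downbeat P8
bar 5: v0=A2 v1=C3 downbeat m3
bar 6: v0=F2 v1=A2 downbeat M3
bar 7: v0=G2 v1=B2 downbeat M3
bar 8: v0=C3 v1=A3 downbeat M6
bar 9: v0=D3 v1=D4 downbeat P8
  -> R4 @ bar 1 tick 3 v(0, 1): F3/G3 M2 untreated
  -> R4 @ bar 3 tick 3 v(0, 1): C3/D4 M2 untreated
  -> R7 @ bar 3 tick 3 v(1,): E3->D4 leap 10st
  -> R2 @ bar 4 tick 0 v(0, 1): C3/D4 M2 -> B2/B3 P8 similar
  -> R7 @ bar 8 tick 0 v(1,): B2->A3 leap 10st
  -> R2 @ bar 9 tick 0 v(0, 1): C3/A3 M6 -> D3/D4 P8 similar

(1, 3, R4, (0, 1))
(3, 3, R4, (0, 1))
(3, 3, R7, (1,))
(4, 0, R2, (0, 1))
(8, 0, R7, (1,))
(9, 0, R2, (0, 1))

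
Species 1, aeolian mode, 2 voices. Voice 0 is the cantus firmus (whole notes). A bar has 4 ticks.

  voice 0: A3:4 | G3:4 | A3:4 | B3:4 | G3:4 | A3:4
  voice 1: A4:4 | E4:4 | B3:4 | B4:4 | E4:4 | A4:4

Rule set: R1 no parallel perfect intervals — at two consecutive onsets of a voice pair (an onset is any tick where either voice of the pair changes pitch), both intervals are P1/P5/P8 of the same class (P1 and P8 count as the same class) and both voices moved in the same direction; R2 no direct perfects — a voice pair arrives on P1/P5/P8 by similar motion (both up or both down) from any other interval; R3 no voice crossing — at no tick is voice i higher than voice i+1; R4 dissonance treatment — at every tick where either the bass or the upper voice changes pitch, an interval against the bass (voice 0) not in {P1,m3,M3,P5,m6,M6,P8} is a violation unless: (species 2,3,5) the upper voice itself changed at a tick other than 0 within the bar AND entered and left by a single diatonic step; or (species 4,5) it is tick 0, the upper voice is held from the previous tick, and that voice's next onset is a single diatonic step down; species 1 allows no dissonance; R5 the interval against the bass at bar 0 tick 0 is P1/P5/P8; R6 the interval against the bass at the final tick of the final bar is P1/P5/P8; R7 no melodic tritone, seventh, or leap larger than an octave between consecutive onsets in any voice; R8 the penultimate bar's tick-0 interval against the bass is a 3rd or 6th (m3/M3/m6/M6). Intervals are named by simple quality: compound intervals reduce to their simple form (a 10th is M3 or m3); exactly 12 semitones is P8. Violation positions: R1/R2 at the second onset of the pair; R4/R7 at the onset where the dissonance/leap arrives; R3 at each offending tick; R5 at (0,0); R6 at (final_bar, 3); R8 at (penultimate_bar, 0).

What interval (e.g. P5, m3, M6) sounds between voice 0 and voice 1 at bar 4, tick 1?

voice 0=G3 voice 1=E4 -> M6

M6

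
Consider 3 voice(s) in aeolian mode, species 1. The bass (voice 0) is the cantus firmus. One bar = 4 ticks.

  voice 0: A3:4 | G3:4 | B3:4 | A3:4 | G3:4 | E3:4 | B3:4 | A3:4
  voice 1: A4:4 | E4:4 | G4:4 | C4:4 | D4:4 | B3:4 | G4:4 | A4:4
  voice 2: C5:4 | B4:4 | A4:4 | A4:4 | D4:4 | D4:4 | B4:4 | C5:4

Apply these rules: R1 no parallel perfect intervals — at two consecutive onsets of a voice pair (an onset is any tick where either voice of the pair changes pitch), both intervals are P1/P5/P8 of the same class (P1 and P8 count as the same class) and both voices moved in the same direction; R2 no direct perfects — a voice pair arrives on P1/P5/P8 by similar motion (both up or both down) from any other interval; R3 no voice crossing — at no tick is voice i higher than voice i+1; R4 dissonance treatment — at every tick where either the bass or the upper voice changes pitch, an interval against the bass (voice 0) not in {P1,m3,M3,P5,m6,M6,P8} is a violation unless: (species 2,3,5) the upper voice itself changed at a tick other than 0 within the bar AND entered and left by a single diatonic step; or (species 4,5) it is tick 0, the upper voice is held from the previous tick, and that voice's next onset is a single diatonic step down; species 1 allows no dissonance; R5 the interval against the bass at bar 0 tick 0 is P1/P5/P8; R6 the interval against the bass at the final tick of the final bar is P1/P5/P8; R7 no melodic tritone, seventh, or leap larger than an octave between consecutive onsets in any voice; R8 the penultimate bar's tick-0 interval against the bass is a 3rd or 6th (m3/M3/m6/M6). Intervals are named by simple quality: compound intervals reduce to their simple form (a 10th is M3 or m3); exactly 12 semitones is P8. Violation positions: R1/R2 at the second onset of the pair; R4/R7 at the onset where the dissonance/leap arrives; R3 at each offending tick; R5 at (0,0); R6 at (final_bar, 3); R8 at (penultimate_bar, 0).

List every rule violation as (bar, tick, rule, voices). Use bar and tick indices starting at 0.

(0, 0, R5, (0, 2))
(1, 0, R2, (1, 2))
(2, 0, R4, (0, 2))
(4, 0, R2, (0, 2))
(5, 0, R1, (0, 1))
(5, 0, R4, (0, 2))
(6, 0, R2, (0, 2))
(6, 0, R8, (0, 2))
(7, 3, R6, (0, 2))

bar 0: v0=A3 v1=A4 v2=C5 downbeat m3
bar 1: v0=G3 v1=E4 v2=B4 downbeat M3
bar 2: v0=B3 v1=G4 v2=A4 downbeat m7
bar 3: v0=A3 v1=C4 v2=A4 downbeat P8
bar 4: v0=G3 v1=D4 v2=D4 downbeat P5
bar 5: v0=E3 v1=B3 v2=D4 downbeat m7
bar 6: v0=B3 v1=G4 v2=B4 downbeat P8
bar 7: v0=A3 v1=A4 v2=C5 downbeat m3
  -> R5 @ bar 0 tick 0 v(0, 2): opens on m3
  -> R2 @ bar 1 tick 0 v(1, 2): A4/C5 m3 -> E4/B4 P5 similar
  -> R4 @ bar 2 tick 0 v(0, 2): B3/A4 m7 untreated
  -> R2 @ bar 4 tick 0 v(0, 2): A3/A4 P8 -> G3/D4 P5 similar
  -> R1 @ bar 5 tick 0 v(0, 1): G3/D4 P5 -> E3/B3 P5 similar
  -> R4 @ bar 5 tick 0 v(0, 2): E3/D4 m7 untreated
  -> R2 @ bar 6 tick 0 v(0, 2): E3/D4 m7 -> B3/B4 P8 similar
  -> R8 @ bar 6 tick 0 v(0, 2): penult P8 not 3rd/6th
  -> R6 @ bar 7 tick 3 v(0, 2): closes on m3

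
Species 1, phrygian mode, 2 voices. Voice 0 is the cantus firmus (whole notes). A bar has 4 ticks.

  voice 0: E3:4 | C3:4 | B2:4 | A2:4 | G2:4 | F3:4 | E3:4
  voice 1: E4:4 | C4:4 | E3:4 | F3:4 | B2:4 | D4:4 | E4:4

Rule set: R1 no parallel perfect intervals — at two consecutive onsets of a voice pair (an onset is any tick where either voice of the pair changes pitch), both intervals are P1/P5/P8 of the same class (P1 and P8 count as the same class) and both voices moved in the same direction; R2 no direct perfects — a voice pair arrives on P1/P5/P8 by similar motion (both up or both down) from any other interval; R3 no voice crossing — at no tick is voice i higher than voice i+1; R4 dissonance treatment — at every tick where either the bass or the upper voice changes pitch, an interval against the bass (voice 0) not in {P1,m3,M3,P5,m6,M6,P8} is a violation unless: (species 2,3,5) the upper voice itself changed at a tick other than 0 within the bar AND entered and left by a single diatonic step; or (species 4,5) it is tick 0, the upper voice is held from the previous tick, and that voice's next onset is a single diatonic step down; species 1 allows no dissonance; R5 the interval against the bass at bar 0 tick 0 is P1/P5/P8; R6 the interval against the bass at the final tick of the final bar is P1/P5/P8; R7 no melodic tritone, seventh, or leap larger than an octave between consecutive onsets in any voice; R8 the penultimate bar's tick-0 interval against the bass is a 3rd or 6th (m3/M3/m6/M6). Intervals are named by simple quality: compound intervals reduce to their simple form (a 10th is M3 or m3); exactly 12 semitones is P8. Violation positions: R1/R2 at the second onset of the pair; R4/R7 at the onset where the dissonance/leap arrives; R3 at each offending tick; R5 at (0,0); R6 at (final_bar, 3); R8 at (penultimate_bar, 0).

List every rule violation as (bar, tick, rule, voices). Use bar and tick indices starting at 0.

(1, 0, R1, (0, 1))
(2, 0, R4, (0, 1))
(4, 0, R7, (1,))
(5, 0, R7, (0,))
(5, 0, R7, (1,))

bar 0: v0=E3 v1=E4 downbeat P8
bar 1: v0=C3 v1=C4 downbeat P8
bar 2: v0=B2 v1=E3 downbeat P4
bar 3: v0=A2 v1=F3 downbeat m6
bar 4: v0=G2 v1=B2 downbeat M3
bar 5: v0=F3 v1=D4 downbeat M6
bar 6: v0=E3 v1=E4 downbeat P8
  -> R1 @ bar 1 tick 0 v(0, 1): E3/E4 P8 -> C3/C4 P8 similar
  -> R4 @ bar 2 tick 0 v(0, 1): B2/E3 P4 untreated
  -> R7 @ bar 4 tick 0 v(1,): F3->B2 leap 6st
  -> R7 @ bar 5 tick 0 v(0,): G2->F3 leap 10st
  -> R7 @ bar 5 tick 0 v(1,): B2->D4 leap 15st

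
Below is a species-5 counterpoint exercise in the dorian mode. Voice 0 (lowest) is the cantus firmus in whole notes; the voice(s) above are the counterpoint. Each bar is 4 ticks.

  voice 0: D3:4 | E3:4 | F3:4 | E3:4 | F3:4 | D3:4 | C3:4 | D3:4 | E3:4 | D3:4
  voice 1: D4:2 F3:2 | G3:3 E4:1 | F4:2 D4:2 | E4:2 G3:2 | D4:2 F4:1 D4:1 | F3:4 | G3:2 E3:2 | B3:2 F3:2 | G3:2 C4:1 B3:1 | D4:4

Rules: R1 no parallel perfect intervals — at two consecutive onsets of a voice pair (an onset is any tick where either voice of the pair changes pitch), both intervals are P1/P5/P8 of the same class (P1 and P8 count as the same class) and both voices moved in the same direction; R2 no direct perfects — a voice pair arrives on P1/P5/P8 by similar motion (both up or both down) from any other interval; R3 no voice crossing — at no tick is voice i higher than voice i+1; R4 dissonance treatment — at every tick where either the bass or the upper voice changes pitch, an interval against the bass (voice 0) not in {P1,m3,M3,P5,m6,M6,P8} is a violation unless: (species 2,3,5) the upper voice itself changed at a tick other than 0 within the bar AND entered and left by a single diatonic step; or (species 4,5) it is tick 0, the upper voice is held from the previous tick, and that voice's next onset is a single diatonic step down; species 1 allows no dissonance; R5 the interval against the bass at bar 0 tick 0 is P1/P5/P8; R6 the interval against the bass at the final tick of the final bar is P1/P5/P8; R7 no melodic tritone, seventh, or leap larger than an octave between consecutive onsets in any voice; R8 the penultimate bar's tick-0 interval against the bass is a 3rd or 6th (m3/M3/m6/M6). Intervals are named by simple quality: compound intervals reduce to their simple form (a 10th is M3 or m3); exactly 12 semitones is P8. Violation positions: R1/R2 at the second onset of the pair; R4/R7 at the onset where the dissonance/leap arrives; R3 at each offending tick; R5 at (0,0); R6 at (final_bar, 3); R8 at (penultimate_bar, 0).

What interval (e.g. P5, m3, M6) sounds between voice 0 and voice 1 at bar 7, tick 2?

m3

voice 0=D3 voice 1=F3 -> m3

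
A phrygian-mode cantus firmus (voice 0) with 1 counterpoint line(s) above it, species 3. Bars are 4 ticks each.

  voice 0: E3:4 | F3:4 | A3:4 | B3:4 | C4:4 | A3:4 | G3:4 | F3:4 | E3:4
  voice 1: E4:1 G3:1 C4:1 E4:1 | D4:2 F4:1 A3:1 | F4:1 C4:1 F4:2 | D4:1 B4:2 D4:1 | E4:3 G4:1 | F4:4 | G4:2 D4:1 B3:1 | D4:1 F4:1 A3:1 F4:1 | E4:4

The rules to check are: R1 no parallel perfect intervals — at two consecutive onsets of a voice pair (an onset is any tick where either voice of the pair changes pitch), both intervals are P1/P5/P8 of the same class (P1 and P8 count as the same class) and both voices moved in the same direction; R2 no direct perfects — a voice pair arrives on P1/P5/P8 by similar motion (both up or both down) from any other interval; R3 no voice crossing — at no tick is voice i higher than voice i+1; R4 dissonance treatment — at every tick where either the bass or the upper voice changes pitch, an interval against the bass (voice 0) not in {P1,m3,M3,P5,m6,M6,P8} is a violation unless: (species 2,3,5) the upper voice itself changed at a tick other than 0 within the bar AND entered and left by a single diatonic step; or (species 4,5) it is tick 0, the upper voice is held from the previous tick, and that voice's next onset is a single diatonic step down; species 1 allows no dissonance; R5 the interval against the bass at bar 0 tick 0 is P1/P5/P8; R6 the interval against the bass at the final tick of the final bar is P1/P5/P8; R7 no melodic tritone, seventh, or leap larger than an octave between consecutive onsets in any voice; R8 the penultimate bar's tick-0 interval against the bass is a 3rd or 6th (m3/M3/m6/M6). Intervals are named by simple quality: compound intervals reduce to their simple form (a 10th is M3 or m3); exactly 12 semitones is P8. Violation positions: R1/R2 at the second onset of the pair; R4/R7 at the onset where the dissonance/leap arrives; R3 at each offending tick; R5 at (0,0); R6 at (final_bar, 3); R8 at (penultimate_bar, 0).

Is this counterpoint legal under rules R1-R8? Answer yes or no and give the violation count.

bar 0: v0=E3 v1=E4 (P8)
bar 1: v0=F3 v1=D4 (M6)
bar 2: v0=A3 v1=F4 (m6)
bar 3: v0=B3 v1=D4 (m3)
bar 4: v0=C4 v1=E4 (M3)
bar 5: v0=A3 v1=F4 (m6)
bar 6: v0=G3 v1=G4 (P8)
bar 7: v0=F3 v1=D4 (M6)
bar 8: v0=E3 v1=E4 (P8)
  R1 @ bar8.0: F3/F4 P8 -> E3/E4 P8 similar

No (1 violations)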